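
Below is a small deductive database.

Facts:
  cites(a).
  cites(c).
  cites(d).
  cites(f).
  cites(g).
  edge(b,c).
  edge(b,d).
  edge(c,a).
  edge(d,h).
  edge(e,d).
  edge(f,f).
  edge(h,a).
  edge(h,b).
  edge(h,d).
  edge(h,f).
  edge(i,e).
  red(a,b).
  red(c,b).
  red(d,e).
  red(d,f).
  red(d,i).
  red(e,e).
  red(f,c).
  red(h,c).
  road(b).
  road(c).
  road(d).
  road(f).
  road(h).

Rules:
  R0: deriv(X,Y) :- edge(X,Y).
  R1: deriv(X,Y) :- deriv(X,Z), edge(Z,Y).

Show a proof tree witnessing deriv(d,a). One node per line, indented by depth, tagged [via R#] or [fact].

round 1: derive deriv(b,c) via R0 from edge(b,c)
round 1: derive deriv(b,d) via R0 from edge(b,d)
round 1: derive deriv(c,a) via R0 from edge(c,a)
round 1: derive deriv(d,h) via R0 from edge(d,h)
round 1: derive deriv(e,d) via R0 from edge(e,d)
round 1: derive deriv(f,f) via R0 from edge(f,f)
round 1: derive deriv(h,a) via R0 from edge(h,a)
round 1: derive deriv(h,b) via R0 from edge(h,b)
round 1: derive deriv(h,d) via R0 from edge(h,d)
round 1: derive deriv(h,f) via R0 from edge(h,f)
round 1: derive deriv(i,e) via R0 from edge(i,e)
round 2: derive deriv(b,a) via R1 from deriv(b,c), edge(c,a)
round 2: derive deriv(b,h) via R1 from deriv(b,d), edge(d,h)
round 2: derive deriv(d,a) via R1 from deriv(d,h), edge(h,a)
round 2: derive deriv(d,b) via R1 from deriv(d,h), edge(h,b)
round 2: derive deriv(d,d) via R1 from deriv(d,h), edge(h,d)
round 2: derive deriv(d,f) via R1 from deriv(d,h), edge(h,f)
round 2: derive deriv(e,h) via R1 from deriv(e,d), edge(d,h)
round 2: derive deriv(h,c) via R1 from deriv(h,b), edge(b,c)
round 2: derive deriv(h,h) via R1 from deriv(h,d), edge(d,h)
round 2: derive deriv(i,d) via R1 from deriv(i,e), edge(e,d)
round 3: derive deriv(b,b) via R1 from deriv(b,h), edge(h,b)
round 3: derive deriv(b,f) via R1 from deriv(b,h), edge(h,f)
round 3: derive deriv(d,c) via R1 from deriv(d,b), edge(b,c)
round 3: derive deriv(e,a) via R1 from deriv(e,h), edge(h,a)
round 3: derive deriv(e,b) via R1 from deriv(e,h), edge(h,b)
round 3: derive deriv(e,f) via R1 from deriv(e,h), edge(h,f)
round 3: derive deriv(i,h) via R1 from deriv(i,d), edge(d,h)
round 4: derive deriv(e,c) via R1 from deriv(e,b), edge(b,c)
round 4: derive deriv(i,a) via R1 from deriv(i,h), edge(h,a)
round 4: derive deriv(i,b) via R1 from deriv(i,h), edge(h,b)
round 4: derive deriv(i,f) via R1 from deriv(i,h), edge(h,f)
round 5: derive deriv(i,c) via R1 from deriv(i,b), edge(b,c)

deriv(d,a)  [via R1]
  deriv(d,h)  [via R0]
    edge(d,h)  [fact]
  edge(h,a)  [fact]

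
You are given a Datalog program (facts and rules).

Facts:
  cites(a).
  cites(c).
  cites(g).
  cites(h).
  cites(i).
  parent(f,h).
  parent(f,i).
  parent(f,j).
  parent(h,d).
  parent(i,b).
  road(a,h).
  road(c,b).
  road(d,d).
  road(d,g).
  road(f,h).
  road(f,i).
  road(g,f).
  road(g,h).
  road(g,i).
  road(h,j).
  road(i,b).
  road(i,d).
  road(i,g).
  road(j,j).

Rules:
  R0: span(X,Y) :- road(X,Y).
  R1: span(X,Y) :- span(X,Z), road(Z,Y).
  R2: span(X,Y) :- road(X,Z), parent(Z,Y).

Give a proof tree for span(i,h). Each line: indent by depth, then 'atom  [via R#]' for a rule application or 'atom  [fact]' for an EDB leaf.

round 1: derive span(a,h) via R0 from road(a,h)
round 1: derive span(c,b) via R0 from road(c,b)
round 1: derive span(d,d) via R0 from road(d,d)
round 1: derive span(d,g) via R0 from road(d,g)
round 1: derive span(f,h) via R0 from road(f,h)
round 1: derive span(f,i) via R0 from road(f,i)
round 1: derive span(g,f) via R0 from road(g,f)
round 1: derive span(g,h) via R0 from road(g,h)
round 1: derive span(g,i) via R0 from road(g,i)
round 1: derive span(h,j) via R0 from road(h,j)
round 1: derive span(i,b) via R0 from road(i,b)
round 1: derive span(i,d) via R0 from road(i,d)
round 1: derive span(i,g) via R0 from road(i,g)
round 1: derive span(j,j) via R0 from road(j,j)
round 1: derive span(a,d) via R2 from road(a,h), parent(h,d)
round 1: derive span(f,b) via R2 from road(f,i), parent(i,b)
round 1: derive span(f,d) via R2 from road(f,h), parent(h,d)
round 1: derive span(g,b) via R2 from road(g,i), parent(i,b)
round 1: derive span(g,d) via R2 from road(g,h), parent(h,d)
round 1: derive span(g,j) via R2 from road(g,f), parent(f,j)
round 2: derive span(a,g) via R1 from span(a,d), road(d,g)
round 2: derive span(a,j) via R1 from span(a,h), road(h,j)
round 2: derive span(d,f) via R1 from span(d,g), road(g,f)
round 2: derive span(d,h) via R1 from span(d,g), road(g,h)
round 2: derive span(d,i) via R1 from span(d,g), road(g,i)
round 2: derive span(f,g) via R1 from span(f,d), road(d,g)
round 2: derive span(f,j) via R1 from span(f,h), road(h,j)
round 2: derive span(g,g) via R1 from span(g,d), road(d,g)
round 2: derive span(i,f) via R1 from span(i,g), road(g,f)
round 2: derive span(i,h) via R1 from span(i,g), road(g,h)
round 2: derive span(i,i) via R1 from span(i,g), road(g,i)
round 3: derive span(a,f) via R1 from span(a,g), road(g,f)
round 3: derive span(a,i) via R1 from span(a,g), road(g,i)
round 3: derive span(d,b) via R1 from span(d,i), road(i,b)
round 3: derive span(d,j) via R1 from span(d,h), road(h,j)
round 3: derive span(f,f) via R1 from span(f,g), road(g,f)
round 3: derive span(i,j) via R1 from span(i,h), road(h,j)
round 4: derive span(a,b) via R1 from span(a,i), road(i,b)

span(i,h)  [via R1]
  span(i,g)  [via R0]
    road(i,g)  [fact]
  road(g,h)  [fact]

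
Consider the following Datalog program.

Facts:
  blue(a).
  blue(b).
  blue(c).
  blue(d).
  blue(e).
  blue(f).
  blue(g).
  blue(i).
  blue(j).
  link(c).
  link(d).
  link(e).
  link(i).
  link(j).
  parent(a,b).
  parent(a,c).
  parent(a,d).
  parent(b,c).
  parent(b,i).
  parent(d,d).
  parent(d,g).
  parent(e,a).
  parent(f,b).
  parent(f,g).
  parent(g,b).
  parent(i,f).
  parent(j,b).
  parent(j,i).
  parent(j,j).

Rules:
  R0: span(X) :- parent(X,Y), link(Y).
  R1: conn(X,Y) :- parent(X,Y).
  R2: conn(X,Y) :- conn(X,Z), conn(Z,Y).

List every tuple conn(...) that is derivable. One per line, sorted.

round 1: derive conn(a,b) via R1 from parent(a,b)
round 1: derive conn(a,c) via R1 from parent(a,c)
round 1: derive conn(a,d) via R1 from parent(a,d)
round 1: derive conn(b,c) via R1 from parent(b,c)
round 1: derive conn(b,i) via R1 from parent(b,i)
round 1: derive conn(d,d) via R1 from parent(d,d)
round 1: derive conn(d,g) via R1 from parent(d,g)
round 1: derive conn(e,a) via R1 from parent(e,a)
round 1: derive conn(f,b) via R1 from parent(f,b)
round 1: derive conn(f,g) via R1 from parent(f,g)
round 1: derive conn(g,b) via R1 from parent(g,b)
round 1: derive conn(i,f) via R1 from parent(i,f)
round 1: derive conn(j,b) via R1 from parent(j,b)
round 1: derive conn(j,i) via R1 from parent(j,i)
round 1: derive conn(j,j) via R1 from parent(j,j)
round 2: derive conn(a,g) via R2 from conn(a,d), conn(d,g)
round 2: derive conn(a,i) via R2 from conn(a,b), conn(b,i)
round 2: derive conn(b,f) via R2 from conn(b,i), conn(i,f)
round 2: derive conn(d,b) via R2 from conn(d,g), conn(g,b)
round 2: derive conn(e,b) via R2 from conn(e,a), conn(a,b)
round 2: derive conn(e,c) via R2 from conn(e,a), conn(a,c)
round 2: derive conn(e,d) via R2 from conn(e,a), conn(a,d)
round 2: derive conn(f,c) via R2 from conn(f,b), conn(b,c)
round 2: derive conn(f,i) via R2 from conn(f,b), conn(b,i)
round 2: derive conn(g,c) via R2 from conn(g,b), conn(b,c)
round 2: derive conn(g,i) via R2 from conn(g,b), conn(b,i)
round 2: derive conn(i,b) via R2 from conn(i,f), conn(f,b)
round 2: derive conn(i,g) via R2 from conn(i,f), conn(f,g)
round 2: derive conn(j,c) via R2 from conn(j,b), conn(b,c)
round 2: derive conn(j,f) via R2 from conn(j,i), conn(i,f)
round 3: derive conn(a,f) via R2 from conn(a,b), conn(b,f)
round 3: derive conn(b,b) via R2 from conn(b,f), conn(f,b)
round 3: derive conn(b,g) via R2 from conn(b,f), conn(f,g)
round 3: derive conn(d,c) via R2 from conn(d,b), conn(b,c)
round 3: derive conn(d,f) via R2 from conn(d,b), conn(b,f)
round 3: derive conn(d,i) via R2 from conn(d,b), conn(b,i)
round 3: derive conn(e,f) via R2 from conn(e,b), conn(b,f)
round 3: derive conn(e,g) via R2 from conn(e,a), conn(a,g)
round 3: derive conn(e,i) via R2 from conn(e,a), conn(a,i)
round 3: derive conn(f,f) via R2 from conn(f,b), conn(b,f)
round 3: derive conn(g,f) via R2 from conn(g,b), conn(b,f)
round 3: derive conn(g,g) via R2 from conn(g,i), conn(i,g)
round 3: derive conn(i,c) via R2 from conn(i,b), conn(b,c)
round 3: derive conn(i,i) via R2 from conn(i,b), conn(b,i)
round 3: derive conn(j,g) via R2 from conn(j,f), conn(f,g)

conn(a,b)
conn(a,c)
conn(a,d)
conn(a,f)
conn(a,g)
conn(a,i)
conn(b,b)
conn(b,c)
conn(b,f)
conn(b,g)
conn(b,i)
conn(d,b)
conn(d,c)
conn(d,d)
conn(d,f)
conn(d,g)
conn(d,i)
conn(e,a)
conn(e,b)
conn(e,c)
conn(e,d)
conn(e,f)
conn(e,g)
conn(e,i)
conn(f,b)
conn(f,c)
conn(f,f)
conn(f,g)
conn(f,i)
conn(g,b)
conn(g,c)
conn(g,f)
conn(g,g)
conn(g,i)
conn(i,b)
conn(i,c)
conn(i,f)
conn(i,g)
conn(i,i)
conn(j,b)
conn(j,c)
conn(j,f)
conn(j,g)
conn(j,i)
conn(j,j)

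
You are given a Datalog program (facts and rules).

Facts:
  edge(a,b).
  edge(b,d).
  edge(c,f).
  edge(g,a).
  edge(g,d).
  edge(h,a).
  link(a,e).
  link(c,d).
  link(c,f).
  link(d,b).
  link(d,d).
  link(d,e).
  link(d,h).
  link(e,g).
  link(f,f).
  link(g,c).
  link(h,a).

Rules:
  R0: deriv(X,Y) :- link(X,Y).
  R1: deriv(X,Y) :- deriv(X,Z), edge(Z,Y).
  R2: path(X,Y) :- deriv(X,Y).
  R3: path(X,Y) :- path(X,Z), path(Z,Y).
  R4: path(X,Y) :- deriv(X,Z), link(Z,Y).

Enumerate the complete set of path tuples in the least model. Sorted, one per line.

path(a,a)
path(a,b)
path(a,c)
path(a,d)
path(a,e)
path(a,f)
path(a,g)
path(a,h)
path(c,a)
path(c,b)
path(c,c)
path(c,d)
path(c,e)
path(c,f)
path(c,g)
path(c,h)
path(d,a)
path(d,b)
path(d,c)
path(d,d)
path(d,e)
path(d,f)
path(d,g)
path(d,h)
path(e,a)
path(e,b)
path(e,c)
path(e,d)
path(e,e)
path(e,f)
path(e,g)
path(e,h)
path(f,f)
path(g,a)
path(g,b)
path(g,c)
path(g,d)
path(g,e)
path(g,f)
path(g,g)
path(g,h)
path(h,a)
path(h,b)
path(h,c)
path(h,d)
path(h,e)
path(h,f)
path(h,g)
path(h,h)

round 1: derive deriv(a,e) via R0 from link(a,e)
round 1: derive deriv(c,d) via R0 from link(c,d)
round 1: derive deriv(c,f) via R0 from link(c,f)
round 1: derive deriv(d,b) via R0 from link(d,b)
round 1: derive deriv(d,d) via R0 from link(d,d)
round 1: derive deriv(d,e) via R0 from link(d,e)
round 1: derive deriv(d,h) via R0 from link(d,h)
round 1: derive deriv(e,g) via R0 from link(e,g)
round 1: derive deriv(f,f) via R0 from link(f,f)
round 1: derive deriv(g,c) via R0 from link(g,c)
round 1: derive deriv(h,a) via R0 from link(h,a)
round 2: derive deriv(d,a) via R1 from deriv(d,h), edge(h,a)
round 2: derive deriv(e,a) via R1 from deriv(e,g), edge(g,a)
round 2: derive deriv(e,d) via R1 from deriv(e,g), edge(g,d)
round 2: derive deriv(g,f) via R1 from deriv(g,c), edge(c,f)
round 2: derive deriv(h,b) via R1 from deriv(h,a), edge(a,b)
round 2: derive path(a,e) via R2 from deriv(a,e)
round 2: derive path(c,d) via R2 from deriv(c,d)
round 2: derive path(c,f) via R2 from deriv(c,f)
round 2: derive path(d,b) via R2 from deriv(d,b)
round 2: derive path(d,d) via R2 from deriv(d,d)
round 2: derive path(d,e) via R2 from deriv(d,e)
round 2: derive path(d,h) via R2 from deriv(d,h)
round 2: derive path(e,g) via R2 from deriv(e,g)
round 2: derive path(f,f) via R2 from deriv(f,f)
round 2: derive path(g,c) via R2 from deriv(g,c)
round 2: derive path(h,a) via R2 from deriv(h,a)
round 2: derive path(a,g) via R4 from deriv(a,e), link(e,g)
round 2: derive path(c,b) via R4 from deriv(c,d), link(d,b)
round 2: derive path(c,e) via R4 from deriv(c,d), link(d,e)
round 2: derive path(c,h) via R4 from deriv(c,d), link(d,h)
round 2: derive path(d,a) via R4 from deriv(d,h), link(h,a)
round 2: derive path(d,g) via R4 from deriv(d,e), link(e,g)
round 2: derive path(e,c) via R4 from deriv(e,g), link(g,c)
round 2: derive path(g,d) via R4 from deriv(g,c), link(c,d)
round 2: derive path(g,f) via R4 from deriv(g,c), link(c,f)
round 2: derive path(h,e) via R4 from deriv(h,a), link(a,e)
round 3: derive deriv(e,b) via R1 from deriv(e,a), edge(a,b)
round 3: derive deriv(h,d) via R1 from deriv(h,b), edge(b,d)
round 3: derive path(e,a) via R2 from deriv(e,a)
round 3: derive path(e,d) via R2 from deriv(e,d)
round 3: derive path(h,b) via R2 from deriv(h,b)
round 3: derive path(a,c) via R3 from path(a,e), path(e,c)
round 3: derive path(a,d) via R3 from path(a,g), path(g,d)
round 3: derive path(a,f) via R3 from path(a,g), path(g,f)
round 3: derive path(c,a) via R3 from path(c,d), path(d,a)
round 3: derive path(c,c) via R3 from path(c,e), path(e,c)
round 3: derive path(c,g) via R3 from path(c,d), path(d,g)
round 3: derive path(d,c) via R3 from path(d,e), path(e,c)
round 3: derive path(d,f) via R3 from path(d,g), path(g,f)
round 3: derive path(e,b) via R3 from path(e,c), path(c,b)
round 3: derive path(e,e) via R3 from path(e,c), path(c,e)
round 3: derive path(e,f) via R3 from path(e,c), path(c,f)
round 3: derive path(e,h) via R3 from path(e,c), path(c,h)
round 3: derive path(g,a) via R3 from path(g,d), path(d,a)
round 3: derive path(g,b) via R3 from path(g,c), path(c,b)
round 3: derive path(g,e) via R3 from path(g,c), path(c,e)
round 3: derive path(g,g) via R3 from path(g,d), path(d,g)
round 3: derive path(g,h) via R3 from path(g,c), path(c,h)
round 3: derive path(h,c) via R3 from path(h,e), path(e,c)
round 3: derive path(h,g) via R3 from path(h,a), path(a,g)
round 4: derive path(h,d) via R2 from deriv(h,d)
round 4: derive path(a,a) via R3 from path(a,c), path(c,a)
round 4: derive path(a,b) via R3 from path(a,c), path(c,b)
round 4: derive path(a,h) via R3 from path(a,c), path(c,h)
round 4: derive path(h,f) via R3 from path(h,a), path(a,f)
round 4: derive path(h,h) via R3 from path(h,c), path(c,h)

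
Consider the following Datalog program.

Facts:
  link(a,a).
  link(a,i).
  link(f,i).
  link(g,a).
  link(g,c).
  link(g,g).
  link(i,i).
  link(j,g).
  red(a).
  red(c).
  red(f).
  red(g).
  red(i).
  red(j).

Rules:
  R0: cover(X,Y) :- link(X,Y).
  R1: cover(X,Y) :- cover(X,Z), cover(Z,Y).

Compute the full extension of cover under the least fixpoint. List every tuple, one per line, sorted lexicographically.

round 1: derive cover(a,a) via R0 from link(a,a)
round 1: derive cover(a,i) via R0 from link(a,i)
round 1: derive cover(f,i) via R0 from link(f,i)
round 1: derive cover(g,a) via R0 from link(g,a)
round 1: derive cover(g,c) via R0 from link(g,c)
round 1: derive cover(g,g) via R0 from link(g,g)
round 1: derive cover(i,i) via R0 from link(i,i)
round 1: derive cover(j,g) via R0 from link(j,g)
round 2: derive cover(g,i) via R1 from cover(g,a), cover(a,i)
round 2: derive cover(j,a) via R1 from cover(j,g), cover(g,a)
round 2: derive cover(j,c) via R1 from cover(j,g), cover(g,c)
round 3: derive cover(j,i) via R1 from cover(j,a), cover(a,i)

cover(a,a)
cover(a,i)
cover(f,i)
cover(g,a)
cover(g,c)
cover(g,g)
cover(g,i)
cover(i,i)
cover(j,a)
cover(j,c)
cover(j,g)
cover(j,i)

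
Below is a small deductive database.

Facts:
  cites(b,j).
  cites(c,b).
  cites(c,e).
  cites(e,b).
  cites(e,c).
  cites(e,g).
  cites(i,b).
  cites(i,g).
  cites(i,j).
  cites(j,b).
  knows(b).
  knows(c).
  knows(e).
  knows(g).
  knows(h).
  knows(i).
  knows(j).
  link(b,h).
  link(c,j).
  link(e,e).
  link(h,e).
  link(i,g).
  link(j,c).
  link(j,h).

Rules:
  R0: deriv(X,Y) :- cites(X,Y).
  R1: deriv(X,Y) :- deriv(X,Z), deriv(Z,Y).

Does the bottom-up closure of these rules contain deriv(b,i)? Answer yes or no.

round 1: derive deriv(b,j) via R0 from cites(b,j)
round 1: derive deriv(c,b) via R0 from cites(c,b)
round 1: derive deriv(c,e) via R0 from cites(c,e)
round 1: derive deriv(e,b) via R0 from cites(e,b)
round 1: derive deriv(e,c) via R0 from cites(e,c)
round 1: derive deriv(e,g) via R0 from cites(e,g)
round 1: derive deriv(i,b) via R0 from cites(i,b)
round 1: derive deriv(i,g) via R0 from cites(i,g)
round 1: derive deriv(i,j) via R0 from cites(i,j)
round 1: derive deriv(j,b) via R0 from cites(j,b)
round 2: derive deriv(b,b) via R1 from deriv(b,j), deriv(j,b)
round 2: derive deriv(c,c) via R1 from deriv(c,e), deriv(e,c)
round 2: derive deriv(c,g) via R1 from deriv(c,e), deriv(e,g)
round 2: derive deriv(c,j) via R1 from deriv(c,b), deriv(b,j)
round 2: derive deriv(e,e) via R1 from deriv(e,c), deriv(c,e)
round 2: derive deriv(e,j) via R1 from deriv(e,b), deriv(b,j)
round 2: derive deriv(j,j) via R1 from deriv(j,b), deriv(b,j)

no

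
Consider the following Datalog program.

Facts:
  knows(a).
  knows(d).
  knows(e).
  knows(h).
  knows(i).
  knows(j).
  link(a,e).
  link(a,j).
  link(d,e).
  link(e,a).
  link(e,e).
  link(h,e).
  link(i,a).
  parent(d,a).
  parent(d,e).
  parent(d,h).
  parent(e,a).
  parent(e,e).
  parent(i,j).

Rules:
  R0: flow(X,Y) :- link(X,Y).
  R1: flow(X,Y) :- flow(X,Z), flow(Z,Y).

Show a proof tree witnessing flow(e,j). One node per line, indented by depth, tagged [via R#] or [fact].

round 1: derive flow(a,e) via R0 from link(a,e)
round 1: derive flow(a,j) via R0 from link(a,j)
round 1: derive flow(d,e) via R0 from link(d,e)
round 1: derive flow(e,a) via R0 from link(e,a)
round 1: derive flow(e,e) via R0 from link(e,e)
round 1: derive flow(h,e) via R0 from link(h,e)
round 1: derive flow(i,a) via R0 from link(i,a)
round 2: derive flow(a,a) via R1 from flow(a,e), flow(e,a)
round 2: derive flow(d,a) via R1 from flow(d,e), flow(e,a)
round 2: derive flow(e,j) via R1 from flow(e,a), flow(a,j)
round 2: derive flow(h,a) via R1 from flow(h,e), flow(e,a)
round 2: derive flow(i,e) via R1 from flow(i,a), flow(a,e)
round 2: derive flow(i,j) via R1 from flow(i,a), flow(a,j)
round 3: derive flow(d,j) via R1 from flow(d,a), flow(a,j)
round 3: derive flow(h,j) via R1 from flow(h,a), flow(a,j)

flow(e,j)  [via R1]
  flow(e,a)  [via R0]
    link(e,a)  [fact]
  flow(a,j)  [via R0]
    link(a,j)  [fact]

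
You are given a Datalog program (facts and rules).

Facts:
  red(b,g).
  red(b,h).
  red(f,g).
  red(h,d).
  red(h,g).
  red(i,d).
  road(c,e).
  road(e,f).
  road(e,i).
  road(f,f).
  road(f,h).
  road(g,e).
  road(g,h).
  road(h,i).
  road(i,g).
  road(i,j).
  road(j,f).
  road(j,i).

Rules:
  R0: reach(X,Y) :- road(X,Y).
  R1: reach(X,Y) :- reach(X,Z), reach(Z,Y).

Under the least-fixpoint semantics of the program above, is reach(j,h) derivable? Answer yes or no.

yes

round 1: derive reach(c,e) via R0 from road(c,e)
round 1: derive reach(e,f) via R0 from road(e,f)
round 1: derive reach(e,i) via R0 from road(e,i)
round 1: derive reach(f,f) via R0 from road(f,f)
round 1: derive reach(f,h) via R0 from road(f,h)
round 1: derive reach(g,e) via R0 from road(g,e)
round 1: derive reach(g,h) via R0 from road(g,h)
round 1: derive reach(h,i) via R0 from road(h,i)
round 1: derive reach(i,g) via R0 from road(i,g)
round 1: derive reach(i,j) via R0 from road(i,j)
round 1: derive reach(j,f) via R0 from road(j,f)
round 1: derive reach(j,i) via R0 from road(j,i)
round 2: derive reach(c,f) via R1 from reach(c,e), reach(e,f)
round 2: derive reach(c,i) via R1 from reach(c,e), reach(e,i)
round 2: derive reach(e,g) via R1 from reach(e,i), reach(i,g)
round 2: derive reach(e,h) via R1 from reach(e,f), reach(f,h)
round 2: derive reach(e,j) via R1 from reach(e,i), reach(i,j)
round 2: derive reach(f,i) via R1 from reach(f,h), reach(h,i)
round 2: derive reach(g,f) via R1 from reach(g,e), reach(e,f)
round 2: derive reach(g,i) via R1 from reach(g,e), reach(e,i)
round 2: derive reach(h,g) via R1 from reach(h,i), reach(i,g)
round 2: derive reach(h,j) via R1 from reach(h,i), reach(i,j)
round 2: derive reach(i,e) via R1 from reach(i,g), reach(g,e)
round 2: derive reach(i,f) via R1 from reach(i,j), reach(j,f)
round 2: derive reach(i,h) via R1 from reach(i,g), reach(g,h)
round 2: derive reach(i,i) via R1 from reach(i,j), reach(j,i)
round 2: derive reach(j,g) via R1 from reach(j,i), reach(i,g)
round 2: derive reach(j,h) via R1 from reach(j,f), reach(f,h)
round 2: derive reach(j,j) via R1 from reach(j,i), reach(i,j)
round 3: derive reach(c,g) via R1 from reach(c,e), reach(e,g)
round 3: derive reach(c,h) via R1 from reach(c,e), reach(e,h)
round 3: derive reach(c,j) via R1 from reach(c,e), reach(e,j)
round 3: derive reach(e,e) via R1 from reach(e,g), reach(g,e)
round 3: derive reach(f,e) via R1 from reach(f,i), reach(i,e)
round 3: derive reach(f,g) via R1 from reach(f,h), reach(h,g)
round 3: derive reach(f,j) via R1 from reach(f,h), reach(h,j)
round 3: derive reach(g,g) via R1 from reach(g,e), reach(e,g)
round 3: derive reach(g,j) via R1 from reach(g,e), reach(e,j)
round 3: derive reach(h,e) via R1 from reach(h,g), reach(g,e)
round 3: derive reach(h,f) via R1 from reach(h,g), reach(g,f)
round 3: derive reach(h,h) via R1 from reach(h,g), reach(g,h)
round 3: derive reach(j,e) via R1 from reach(j,g), reach(g,e)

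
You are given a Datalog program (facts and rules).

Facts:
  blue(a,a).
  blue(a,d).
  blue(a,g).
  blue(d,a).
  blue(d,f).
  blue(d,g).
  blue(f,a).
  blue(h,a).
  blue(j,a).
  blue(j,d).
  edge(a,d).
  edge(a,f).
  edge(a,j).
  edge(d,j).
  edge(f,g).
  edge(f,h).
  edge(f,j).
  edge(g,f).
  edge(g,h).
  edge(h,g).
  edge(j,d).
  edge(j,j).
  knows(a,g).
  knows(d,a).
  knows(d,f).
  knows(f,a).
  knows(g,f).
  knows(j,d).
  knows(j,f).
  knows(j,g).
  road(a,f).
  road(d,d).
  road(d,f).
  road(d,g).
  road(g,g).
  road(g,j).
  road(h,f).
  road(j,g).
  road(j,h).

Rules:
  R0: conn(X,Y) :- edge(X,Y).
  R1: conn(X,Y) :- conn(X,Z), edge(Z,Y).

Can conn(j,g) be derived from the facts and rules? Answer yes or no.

round 1: derive conn(a,d) via R0 from edge(a,d)
round 1: derive conn(a,f) via R0 from edge(a,f)
round 1: derive conn(a,j) via R0 from edge(a,j)
round 1: derive conn(d,j) via R0 from edge(d,j)
round 1: derive conn(f,g) via R0 from edge(f,g)
round 1: derive conn(f,h) via R0 from edge(f,h)
round 1: derive conn(f,j) via R0 from edge(f,j)
round 1: derive conn(g,f) via R0 from edge(g,f)
round 1: derive conn(g,h) via R0 from edge(g,h)
round 1: derive conn(h,g) via R0 from edge(h,g)
round 1: derive conn(j,d) via R0 from edge(j,d)
round 1: derive conn(j,j) via R0 from edge(j,j)
round 2: derive conn(a,g) via R1 from conn(a,f), edge(f,g)
round 2: derive conn(a,h) via R1 from conn(a,f), edge(f,h)
round 2: derive conn(d,d) via R1 from conn(d,j), edge(j,d)
round 2: derive conn(f,d) via R1 from conn(f,j), edge(j,d)
round 2: derive conn(f,f) via R1 from conn(f,g), edge(g,f)
round 2: derive conn(g,g) via R1 from conn(g,f), edge(f,g)
round 2: derive conn(g,j) via R1 from conn(g,f), edge(f,j)
round 2: derive conn(h,f) via R1 from conn(h,g), edge(g,f)
round 2: derive conn(h,h) via R1 from conn(h,g), edge(g,h)
round 3: derive conn(g,d) via R1 from conn(g,j), edge(j,d)
round 3: derive conn(h,j) via R1 from conn(h,f), edge(f,j)
round 4: derive conn(h,d) via R1 from conn(h,j), edge(j,d)

no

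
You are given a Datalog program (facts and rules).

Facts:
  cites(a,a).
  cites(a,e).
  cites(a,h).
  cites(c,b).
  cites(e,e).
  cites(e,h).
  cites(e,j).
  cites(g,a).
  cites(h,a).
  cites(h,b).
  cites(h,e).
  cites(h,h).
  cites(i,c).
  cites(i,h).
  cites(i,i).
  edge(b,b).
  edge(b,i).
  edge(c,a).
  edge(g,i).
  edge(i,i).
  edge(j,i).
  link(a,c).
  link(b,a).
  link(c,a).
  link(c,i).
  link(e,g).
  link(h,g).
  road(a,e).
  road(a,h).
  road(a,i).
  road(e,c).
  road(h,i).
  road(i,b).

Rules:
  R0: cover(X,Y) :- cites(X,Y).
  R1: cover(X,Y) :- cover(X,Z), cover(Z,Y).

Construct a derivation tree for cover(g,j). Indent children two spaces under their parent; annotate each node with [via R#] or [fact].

cover(g,j)  [via R1]
  cover(g,a)  [via R0]
    cites(g,a)  [fact]
  cover(a,j)  [via R1]
    cover(a,e)  [via R0]
      cites(a,e)  [fact]
    cover(e,j)  [via R0]
      cites(e,j)  [fact]

round 1: derive cover(a,a) via R0 from cites(a,a)
round 1: derive cover(a,e) via R0 from cites(a,e)
round 1: derive cover(a,h) via R0 from cites(a,h)
round 1: derive cover(c,b) via R0 from cites(c,b)
round 1: derive cover(e,e) via R0 from cites(e,e)
round 1: derive cover(e,h) via R0 from cites(e,h)
round 1: derive cover(e,j) via R0 from cites(e,j)
round 1: derive cover(g,a) via R0 from cites(g,a)
round 1: derive cover(h,a) via R0 from cites(h,a)
round 1: derive cover(h,b) via R0 from cites(h,b)
round 1: derive cover(h,e) via R0 from cites(h,e)
round 1: derive cover(h,h) via R0 from cites(h,h)
round 1: derive cover(i,c) via R0 from cites(i,c)
round 1: derive cover(i,h) via R0 from cites(i,h)
round 1: derive cover(i,i) via R0 from cites(i,i)
round 2: derive cover(a,b) via R1 from cover(a,h), cover(h,b)
round 2: derive cover(a,j) via R1 from cover(a,e), cover(e,j)
round 2: derive cover(e,a) via R1 from cover(e,h), cover(h,a)
round 2: derive cover(e,b) via R1 from cover(e,h), cover(h,b)
round 2: derive cover(g,e) via R1 from cover(g,a), cover(a,e)
round 2: derive cover(g,h) via R1 from cover(g,a), cover(a,h)
round 2: derive cover(h,j) via R1 from cover(h,e), cover(e,j)
round 2: derive cover(i,a) via R1 from cover(i,h), cover(h,a)
round 2: derive cover(i,b) via R1 from cover(i,c), cover(c,b)
round 2: derive cover(i,e) via R1 from cover(i,h), cover(h,e)
round 3: derive cover(g,b) via R1 from cover(g,a), cover(a,b)
round 3: derive cover(g,j) via R1 from cover(g,a), cover(a,j)
round 3: derive cover(i,j) via R1 from cover(i,a), cover(a,j)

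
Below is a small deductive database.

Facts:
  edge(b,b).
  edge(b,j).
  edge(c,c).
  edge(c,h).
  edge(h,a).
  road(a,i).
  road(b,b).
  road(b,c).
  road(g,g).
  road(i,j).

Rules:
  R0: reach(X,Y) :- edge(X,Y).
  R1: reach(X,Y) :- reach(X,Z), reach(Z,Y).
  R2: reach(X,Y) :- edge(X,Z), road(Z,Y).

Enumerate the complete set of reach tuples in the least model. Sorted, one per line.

reach(b,a)
reach(b,b)
reach(b,c)
reach(b,h)
reach(b,i)
reach(b,j)
reach(c,a)
reach(c,c)
reach(c,h)
reach(c,i)
reach(h,a)
reach(h,i)

round 1: derive reach(b,b) via R0 from edge(b,b)
round 1: derive reach(b,j) via R0 from edge(b,j)
round 1: derive reach(c,c) via R0 from edge(c,c)
round 1: derive reach(c,h) via R0 from edge(c,h)
round 1: derive reach(h,a) via R0 from edge(h,a)
round 1: derive reach(b,c) via R2 from edge(b,b), road(b,c)
round 1: derive reach(h,i) via R2 from edge(h,a), road(a,i)
round 2: derive reach(b,h) via R1 from reach(b,c), reach(c,h)
round 2: derive reach(c,a) via R1 from reach(c,h), reach(h,a)
round 2: derive reach(c,i) via R1 from reach(c,h), reach(h,i)
round 3: derive reach(b,a) via R1 from reach(b,c), reach(c,a)
round 3: derive reach(b,i) via R1 from reach(b,c), reach(c,i)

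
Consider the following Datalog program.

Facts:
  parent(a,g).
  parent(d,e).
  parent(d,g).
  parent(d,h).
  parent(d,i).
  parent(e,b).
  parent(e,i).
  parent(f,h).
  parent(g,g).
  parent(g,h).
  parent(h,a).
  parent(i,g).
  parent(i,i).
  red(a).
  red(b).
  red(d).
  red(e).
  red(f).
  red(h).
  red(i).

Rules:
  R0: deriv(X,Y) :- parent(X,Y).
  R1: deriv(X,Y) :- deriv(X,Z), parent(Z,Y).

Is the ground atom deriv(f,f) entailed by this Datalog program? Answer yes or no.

round 1: derive deriv(a,g) via R0 from parent(a,g)
round 1: derive deriv(d,e) via R0 from parent(d,e)
round 1: derive deriv(d,g) via R0 from parent(d,g)
round 1: derive deriv(d,h) via R0 from parent(d,h)
round 1: derive deriv(d,i) via R0 from parent(d,i)
round 1: derive deriv(e,b) via R0 from parent(e,b)
round 1: derive deriv(e,i) via R0 from parent(e,i)
round 1: derive deriv(f,h) via R0 from parent(f,h)
round 1: derive deriv(g,g) via R0 from parent(g,g)
round 1: derive deriv(g,h) via R0 from parent(g,h)
round 1: derive deriv(h,a) via R0 from parent(h,a)
round 1: derive deriv(i,g) via R0 from parent(i,g)
round 1: derive deriv(i,i) via R0 from parent(i,i)
round 2: derive deriv(a,h) via R1 from deriv(a,g), parent(g,h)
round 2: derive deriv(d,a) via R1 from deriv(d,h), parent(h,a)
round 2: derive deriv(d,b) via R1 from deriv(d,e), parent(e,b)
round 2: derive deriv(e,g) via R1 from deriv(e,i), parent(i,g)
round 2: derive deriv(f,a) via R1 from deriv(f,h), parent(h,a)
round 2: derive deriv(g,a) via R1 from deriv(g,h), parent(h,a)
round 2: derive deriv(h,g) via R1 from deriv(h,a), parent(a,g)
round 2: derive deriv(i,h) via R1 from deriv(i,g), parent(g,h)
round 3: derive deriv(a,a) via R1 from deriv(a,h), parent(h,a)
round 3: derive deriv(e,h) via R1 from deriv(e,g), parent(g,h)
round 3: derive deriv(f,g) via R1 from deriv(f,a), parent(a,g)
round 3: derive deriv(h,h) via R1 from deriv(h,g), parent(g,h)
round 3: derive deriv(i,a) via R1 from deriv(i,h), parent(h,a)
round 4: derive deriv(e,a) via R1 from deriv(e,h), parent(h,a)

no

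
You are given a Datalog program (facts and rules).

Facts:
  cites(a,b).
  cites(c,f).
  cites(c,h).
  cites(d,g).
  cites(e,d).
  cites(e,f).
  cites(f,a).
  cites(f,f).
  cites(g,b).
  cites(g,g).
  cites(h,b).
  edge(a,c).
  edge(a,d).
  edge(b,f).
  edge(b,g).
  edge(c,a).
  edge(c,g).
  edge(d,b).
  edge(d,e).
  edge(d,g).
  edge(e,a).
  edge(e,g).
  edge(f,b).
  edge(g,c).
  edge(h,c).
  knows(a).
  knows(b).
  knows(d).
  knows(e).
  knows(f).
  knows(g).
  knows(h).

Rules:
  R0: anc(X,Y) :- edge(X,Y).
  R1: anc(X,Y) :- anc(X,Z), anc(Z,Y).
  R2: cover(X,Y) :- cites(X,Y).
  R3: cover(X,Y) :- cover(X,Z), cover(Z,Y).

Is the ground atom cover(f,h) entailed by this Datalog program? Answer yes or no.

no

round 1: derive cover(a,b) via R2 from cites(a,b)
round 1: derive cover(c,f) via R2 from cites(c,f)
round 1: derive cover(c,h) via R2 from cites(c,h)
round 1: derive cover(d,g) via R2 from cites(d,g)
round 1: derive cover(e,d) via R2 from cites(e,d)
round 1: derive cover(e,f) via R2 from cites(e,f)
round 1: derive cover(f,a) via R2 from cites(f,a)
round 1: derive cover(f,f) via R2 from cites(f,f)
round 1: derive cover(g,b) via R2 from cites(g,b)
round 1: derive cover(g,g) via R2 from cites(g,g)
round 1: derive cover(h,b) via R2 from cites(h,b)
round 2: derive cover(c,a) via R3 from cover(c,f), cover(f,a)
round 2: derive cover(c,b) via R3 from cover(c,h), cover(h,b)
round 2: derive cover(d,b) via R3 from cover(d,g), cover(g,b)
round 2: derive cover(e,a) via R3 from cover(e,f), cover(f,a)
round 2: derive cover(e,g) via R3 from cover(e,d), cover(d,g)
round 2: derive cover(f,b) via R3 from cover(f,a), cover(a,b)
round 3: derive cover(e,b) via R3 from cover(e,a), cover(a,b)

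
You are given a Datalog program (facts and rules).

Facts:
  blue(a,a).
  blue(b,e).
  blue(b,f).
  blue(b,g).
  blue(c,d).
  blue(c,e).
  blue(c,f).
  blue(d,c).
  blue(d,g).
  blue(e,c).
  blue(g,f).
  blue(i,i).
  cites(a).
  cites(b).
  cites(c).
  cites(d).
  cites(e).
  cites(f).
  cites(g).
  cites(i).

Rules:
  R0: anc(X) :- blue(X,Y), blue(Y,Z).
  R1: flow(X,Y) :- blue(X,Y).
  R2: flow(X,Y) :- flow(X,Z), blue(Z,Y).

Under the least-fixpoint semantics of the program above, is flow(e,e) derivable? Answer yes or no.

round 1: derive flow(a,a) via R1 from blue(a,a)
round 1: derive flow(b,e) via R1 from blue(b,e)
round 1: derive flow(b,f) via R1 from blue(b,f)
round 1: derive flow(b,g) via R1 from blue(b,g)
round 1: derive flow(c,d) via R1 from blue(c,d)
round 1: derive flow(c,e) via R1 from blue(c,e)
round 1: derive flow(c,f) via R1 from blue(c,f)
round 1: derive flow(d,c) via R1 from blue(d,c)
round 1: derive flow(d,g) via R1 from blue(d,g)
round 1: derive flow(e,c) via R1 from blue(e,c)
round 1: derive flow(g,f) via R1 from blue(g,f)
round 1: derive flow(i,i) via R1 from blue(i,i)
round 2: derive flow(b,c) via R2 from flow(b,e), blue(e,c)
round 2: derive flow(c,c) via R2 from flow(c,d), blue(d,c)
round 2: derive flow(c,g) via R2 from flow(c,d), blue(d,g)
round 2: derive flow(d,d) via R2 from flow(d,c), blue(c,d)
round 2: derive flow(d,e) via R2 from flow(d,c), blue(c,e)
round 2: derive flow(d,f) via R2 from flow(d,c), blue(c,f)
round 2: derive flow(e,d) via R2 from flow(e,c), blue(c,d)
round 2: derive flow(e,e) via R2 from flow(e,c), blue(c,e)
round 2: derive flow(e,f) via R2 from flow(e,c), blue(c,f)
round 3: derive flow(b,d) via R2 from flow(b,c), blue(c,d)
round 3: derive flow(e,g) via R2 from flow(e,d), blue(d,g)

yes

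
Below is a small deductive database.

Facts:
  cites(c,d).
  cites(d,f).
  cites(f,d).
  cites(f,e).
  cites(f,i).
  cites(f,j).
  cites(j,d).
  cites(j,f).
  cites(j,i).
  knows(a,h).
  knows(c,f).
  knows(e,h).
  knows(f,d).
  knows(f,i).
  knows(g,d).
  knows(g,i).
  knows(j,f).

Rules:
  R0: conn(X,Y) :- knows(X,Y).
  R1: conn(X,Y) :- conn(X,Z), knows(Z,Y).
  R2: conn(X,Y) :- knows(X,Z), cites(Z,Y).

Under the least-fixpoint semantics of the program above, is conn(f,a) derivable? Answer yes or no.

no

round 1: derive conn(a,h) via R0 from knows(a,h)
round 1: derive conn(c,f) via R0 from knows(c,f)
round 1: derive conn(e,h) via R0 from knows(e,h)
round 1: derive conn(f,d) via R0 from knows(f,d)
round 1: derive conn(f,i) via R0 from knows(f,i)
round 1: derive conn(g,d) via R0 from knows(g,d)
round 1: derive conn(g,i) via R0 from knows(g,i)
round 1: derive conn(j,f) via R0 from knows(j,f)
round 1: derive conn(c,d) via R2 from knows(c,f), cites(f,d)
round 1: derive conn(c,e) via R2 from knows(c,f), cites(f,e)
round 1: derive conn(c,i) via R2 from knows(c,f), cites(f,i)
round 1: derive conn(c,j) via R2 from knows(c,f), cites(f,j)
round 1: derive conn(f,f) via R2 from knows(f,d), cites(d,f)
round 1: derive conn(g,f) via R2 from knows(g,d), cites(d,f)
round 1: derive conn(j,d) via R2 from knows(j,f), cites(f,d)
round 1: derive conn(j,e) via R2 from knows(j,f), cites(f,e)
round 1: derive conn(j,i) via R2 from knows(j,f), cites(f,i)
round 1: derive conn(j,j) via R2 from knows(j,f), cites(f,j)
round 2: derive conn(c,h) via R1 from conn(c,e), knows(e,h)
round 2: derive conn(j,h) via R1 from conn(j,e), knows(e,h)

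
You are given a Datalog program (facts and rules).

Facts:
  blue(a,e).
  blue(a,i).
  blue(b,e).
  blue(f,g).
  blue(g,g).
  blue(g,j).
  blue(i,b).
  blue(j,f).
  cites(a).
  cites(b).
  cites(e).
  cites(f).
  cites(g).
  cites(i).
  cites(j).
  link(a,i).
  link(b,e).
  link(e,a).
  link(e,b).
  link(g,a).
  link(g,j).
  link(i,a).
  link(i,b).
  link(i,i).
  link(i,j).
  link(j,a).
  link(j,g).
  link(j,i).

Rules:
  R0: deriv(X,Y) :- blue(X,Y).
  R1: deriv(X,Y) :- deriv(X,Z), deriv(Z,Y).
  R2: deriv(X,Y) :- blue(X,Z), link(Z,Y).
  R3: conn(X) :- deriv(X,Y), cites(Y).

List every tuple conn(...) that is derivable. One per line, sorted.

conn(a)
conn(b)
conn(f)
conn(g)
conn(i)
conn(j)

round 1: derive deriv(a,e) via R0 from blue(a,e)
round 1: derive deriv(a,i) via R0 from blue(a,i)
round 1: derive deriv(b,e) via R0 from blue(b,e)
round 1: derive deriv(f,g) via R0 from blue(f,g)
round 1: derive deriv(g,g) via R0 from blue(g,g)
round 1: derive deriv(g,j) via R0 from blue(g,j)
round 1: derive deriv(i,b) via R0 from blue(i,b)
round 1: derive deriv(j,f) via R0 from blue(j,f)
round 1: derive deriv(a,a) via R2 from blue(a,e), link(e,a)
round 1: derive deriv(a,b) via R2 from blue(a,e), link(e,b)
round 1: derive deriv(a,j) via R2 from blue(a,i), link(i,j)
round 1: derive deriv(b,a) via R2 from blue(b,e), link(e,a)
round 1: derive deriv(b,b) via R2 from blue(b,e), link(e,b)
round 1: derive deriv(f,a) via R2 from blue(f,g), link(g,a)
round 1: derive deriv(f,j) via R2 from blue(f,g), link(g,j)
round 1: derive deriv(g,a) via R2 from blue(g,g), link(g,a)
round 1: derive deriv(g,i) via R2 from blue(g,j), link(j,i)
round 1: derive deriv(i,e) via R2 from blue(i,b), link(b,e)
round 2: derive deriv(a,f) via R1 from deriv(a,j), deriv(j,f)
round 2: derive deriv(b,i) via R1 from deriv(b,a), deriv(a,i)
round 2: derive deriv(b,j) via R1 from deriv(b,a), deriv(a,j)
round 2: derive deriv(f,b) via R1 from deriv(f,a), deriv(a,b)
round 2: derive deriv(f,e) via R1 from deriv(f,a), deriv(a,e)
round 2: derive deriv(f,f) via R1 from deriv(f,j), deriv(j,f)
round 2: derive deriv(f,i) via R1 from deriv(f,a), deriv(a,i)
round 2: derive deriv(g,b) via R1 from deriv(g,a), deriv(a,b)
round 2: derive deriv(g,e) via R1 from deriv(g,a), deriv(a,e)
round 2: derive deriv(g,f) via R1 from deriv(g,j), deriv(j,f)
round 2: derive deriv(i,a) via R1 from deriv(i,b), deriv(b,a)
round 2: derive deriv(j,a) via R1 from deriv(j,f), deriv(f,a)
round 2: derive deriv(j,g) via R1 from deriv(j,f), deriv(f,g)
round 2: derive deriv(j,j) via R1 from deriv(j,f), deriv(f,j)
round 2: derive conn(a) via R3 from deriv(a,a), cites(a)
round 2: derive conn(b) via R3 from deriv(b,a), cites(a)
round 2: derive conn(f) via R3 from deriv(f,a), cites(a)
round 2: derive conn(g) via R3 from deriv(g,a), cites(a)
round 2: derive conn(i) via R3 from deriv(i,b), cites(b)
round 2: derive conn(j) via R3 from deriv(j,f), cites(f)
round 3: derive deriv(a,g) via R1 from deriv(a,f), deriv(f,g)
round 3: derive deriv(b,f) via R1 from deriv(b,a), deriv(a,f)
round 3: derive deriv(b,g) via R1 from deriv(b,j), deriv(j,g)
round 3: derive deriv(i,f) via R1 from deriv(i,a), deriv(a,f)
round 3: derive deriv(i,i) via R1 from deriv(i,a), deriv(a,i)
round 3: derive deriv(i,j) via R1 from deriv(i,a), deriv(a,j)
round 3: derive deriv(j,b) via R1 from deriv(j,a), deriv(a,b)
round 3: derive deriv(j,e) via R1 from deriv(j,a), deriv(a,e)
round 3: derive deriv(j,i) via R1 from deriv(j,a), deriv(a,i)
round 4: derive deriv(i,g) via R1 from deriv(i,a), deriv(a,g)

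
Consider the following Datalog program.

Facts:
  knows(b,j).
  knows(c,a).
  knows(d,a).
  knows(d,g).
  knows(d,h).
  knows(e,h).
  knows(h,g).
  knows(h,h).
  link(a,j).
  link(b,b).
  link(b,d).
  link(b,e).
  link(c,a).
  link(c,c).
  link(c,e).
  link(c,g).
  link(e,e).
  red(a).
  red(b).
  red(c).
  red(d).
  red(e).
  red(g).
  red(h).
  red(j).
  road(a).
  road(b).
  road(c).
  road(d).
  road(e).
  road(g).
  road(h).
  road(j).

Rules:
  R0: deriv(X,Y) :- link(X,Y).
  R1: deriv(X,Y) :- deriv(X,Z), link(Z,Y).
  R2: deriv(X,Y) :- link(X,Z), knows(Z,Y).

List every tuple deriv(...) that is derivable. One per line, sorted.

round 1: derive deriv(a,j) via R0 from link(a,j)
round 1: derive deriv(b,b) via R0 from link(b,b)
round 1: derive deriv(b,d) via R0 from link(b,d)
round 1: derive deriv(b,e) via R0 from link(b,e)
round 1: derive deriv(c,a) via R0 from link(c,a)
round 1: derive deriv(c,c) via R0 from link(c,c)
round 1: derive deriv(c,e) via R0 from link(c,e)
round 1: derive deriv(c,g) via R0 from link(c,g)
round 1: derive deriv(e,e) via R0 from link(e,e)
round 1: derive deriv(b,a) via R2 from link(b,d), knows(d,a)
round 1: derive deriv(b,g) via R2 from link(b,d), knows(d,g)
round 1: derive deriv(b,h) via R2 from link(b,d), knows(d,h)
round 1: derive deriv(b,j) via R2 from link(b,b), knows(b,j)
round 1: derive deriv(c,h) via R2 from link(c,e), knows(e,h)
round 1: derive deriv(e,h) via R2 from link(e,e), knows(e,h)
round 2: derive deriv(c,j) via R1 from deriv(c,a), link(a,j)

deriv(a,j)
deriv(b,a)
deriv(b,b)
deriv(b,d)
deriv(b,e)
deriv(b,g)
deriv(b,h)
deriv(b,j)
deriv(c,a)
deriv(c,c)
deriv(c,e)
deriv(c,g)
deriv(c,h)
deriv(c,j)
deriv(e,e)
deriv(e,h)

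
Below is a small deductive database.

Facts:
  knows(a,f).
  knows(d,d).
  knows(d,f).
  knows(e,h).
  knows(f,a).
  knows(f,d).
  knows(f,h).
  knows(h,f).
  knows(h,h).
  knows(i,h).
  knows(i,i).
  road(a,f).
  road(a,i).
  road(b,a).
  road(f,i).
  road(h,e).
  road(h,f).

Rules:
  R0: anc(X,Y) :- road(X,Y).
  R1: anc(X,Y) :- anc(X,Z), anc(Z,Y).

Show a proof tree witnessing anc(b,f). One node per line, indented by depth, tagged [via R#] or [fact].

anc(b,f)  [via R1]
  anc(b,a)  [via R0]
    road(b,a)  [fact]
  anc(a,f)  [via R0]
    road(a,f)  [fact]

round 1: derive anc(a,f) via R0 from road(a,f)
round 1: derive anc(a,i) via R0 from road(a,i)
round 1: derive anc(b,a) via R0 from road(b,a)
round 1: derive anc(f,i) via R0 from road(f,i)
round 1: derive anc(h,e) via R0 from road(h,e)
round 1: derive anc(h,f) via R0 from road(h,f)
round 2: derive anc(b,f) via R1 from anc(b,a), anc(a,f)
round 2: derive anc(b,i) via R1 from anc(b,a), anc(a,i)
round 2: derive anc(h,i) via R1 from anc(h,f), anc(f,i)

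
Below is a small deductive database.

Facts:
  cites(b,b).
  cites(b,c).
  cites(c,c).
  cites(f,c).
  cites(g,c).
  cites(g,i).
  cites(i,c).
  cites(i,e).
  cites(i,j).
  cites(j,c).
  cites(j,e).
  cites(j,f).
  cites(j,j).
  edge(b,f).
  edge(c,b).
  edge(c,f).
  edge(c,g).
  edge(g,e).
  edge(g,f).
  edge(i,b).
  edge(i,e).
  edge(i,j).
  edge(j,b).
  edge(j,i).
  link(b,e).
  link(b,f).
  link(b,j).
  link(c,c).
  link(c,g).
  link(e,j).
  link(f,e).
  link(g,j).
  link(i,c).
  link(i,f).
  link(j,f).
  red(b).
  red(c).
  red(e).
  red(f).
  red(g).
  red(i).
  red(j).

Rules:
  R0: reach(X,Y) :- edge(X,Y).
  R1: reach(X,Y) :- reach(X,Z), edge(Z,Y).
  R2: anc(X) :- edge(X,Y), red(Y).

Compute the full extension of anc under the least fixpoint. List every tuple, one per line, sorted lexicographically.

anc(b)
anc(c)
anc(g)
anc(i)
anc(j)

round 1: derive anc(b) via R2 from edge(b,f), red(f)
round 1: derive anc(c) via R2 from edge(c,b), red(b)
round 1: derive anc(g) via R2 from edge(g,e), red(e)
round 1: derive anc(i) via R2 from edge(i,b), red(b)
round 1: derive anc(j) via R2 from edge(j,b), red(b)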